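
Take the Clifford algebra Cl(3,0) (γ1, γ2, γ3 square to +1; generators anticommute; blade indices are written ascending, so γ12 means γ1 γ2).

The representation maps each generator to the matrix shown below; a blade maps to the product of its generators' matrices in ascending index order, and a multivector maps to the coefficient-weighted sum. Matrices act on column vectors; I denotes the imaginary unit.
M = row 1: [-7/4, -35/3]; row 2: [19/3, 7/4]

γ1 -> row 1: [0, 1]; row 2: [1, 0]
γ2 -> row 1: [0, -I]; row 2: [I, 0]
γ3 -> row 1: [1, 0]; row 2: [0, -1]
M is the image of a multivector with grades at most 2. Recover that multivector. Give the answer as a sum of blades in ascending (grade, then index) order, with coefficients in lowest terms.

Method: 1, rho(γ1), rho(γ2), rho(γ3) form a trace-orthogonal basis of the 2x2 complex matrices (tr(X Y) = 2 if X = Y, else 0), so M = m0*1 + m1*rho(γ1) + m2*rho(γ2) + m3*rho(γ3) with m0 = tr(M)/2 = 0, m1 = tr(M rho(γ1))/2 = -8/3, m2 = tr(M rho(γ2))/2 = -9*I, m3 = tr(M rho(γ3))/2 = -7/4.
Multiplying table entries, the bivector images are rho(γ12) = I*rho(γ3), rho(γ13) = -I*rho(γ2), rho(γ23) = I*rho(γ1); with real blade coefficients the real parts of m0..m3 are the coefficients of 1, γ1, γ2, γ3 and the imaginary parts give the bivectors (γ23: Im m1, γ13: -Im m2, γ12: Im m3).
Answer: -8/3*γ1 - 7/4*γ3 + 9*γ13


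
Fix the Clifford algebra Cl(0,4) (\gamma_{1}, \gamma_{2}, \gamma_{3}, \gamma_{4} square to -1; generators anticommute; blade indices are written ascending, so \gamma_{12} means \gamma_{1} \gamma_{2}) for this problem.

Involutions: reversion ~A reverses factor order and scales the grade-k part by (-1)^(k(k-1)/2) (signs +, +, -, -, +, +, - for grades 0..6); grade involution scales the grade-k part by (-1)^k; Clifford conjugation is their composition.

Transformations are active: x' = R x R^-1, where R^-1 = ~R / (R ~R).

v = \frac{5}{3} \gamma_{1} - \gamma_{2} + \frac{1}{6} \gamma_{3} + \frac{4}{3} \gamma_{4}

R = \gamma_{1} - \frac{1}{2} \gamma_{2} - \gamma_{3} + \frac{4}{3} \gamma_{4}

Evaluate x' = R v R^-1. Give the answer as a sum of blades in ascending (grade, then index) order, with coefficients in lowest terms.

~R = \gamma_{1} - \frac{1}{2} \gamma_{2} - \gamma_{3} + \frac{4}{3} \gamma_{4}, and R ~R = -\frac{145}{36}, so R^-1 = ~R / (-\frac{145}{36}).
R v = -\frac{34}{9} - \frac{1}{6} \gamma_{12} + \frac{11}{6} \gamma_{13} - \frac{8}{9} \gamma_{14} - \frac{13}{12} \gamma_{23} + \frac{2}{3} \gamma_{24} - \frac{14}{9} \gamma_{34}
Answer: \frac{91}{435} \gamma_{1} + \frac{9}{145} \gamma_{2} - \frac{1777}{870} \gamma_{3} + \frac{508}{435} \gamma_{4}


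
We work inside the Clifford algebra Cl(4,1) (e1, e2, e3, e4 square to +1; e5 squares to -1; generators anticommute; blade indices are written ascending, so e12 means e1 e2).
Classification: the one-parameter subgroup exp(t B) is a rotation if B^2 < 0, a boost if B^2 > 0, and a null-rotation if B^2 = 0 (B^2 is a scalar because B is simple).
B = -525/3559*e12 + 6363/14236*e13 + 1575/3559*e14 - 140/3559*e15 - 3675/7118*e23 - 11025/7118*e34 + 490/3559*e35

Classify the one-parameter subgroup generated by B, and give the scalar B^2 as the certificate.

B^2 term by term: the squares give (-525/3559)^2*(e12)^2 + (6363/14236)^2*(e13)^2 + (1575/3559)^2*(e14)^2 + (-140/3559)^2*(e15)^2 + (-3675/7118)^2*(e23)^2 + (-11025/7118)^2*(e34)^2 + (490/3559)^2*(e35)^2 = 275625/12666481*(-1) + 40487769/202663696*(-1) + 2480625/12666481*(-1) + 19600/12666481*(+1) + 13505625/50665924*(-1) + 121550625/50665924*(-1) + 240100/12666481*(+1) = -49/16 (each basis 2-blade squares to minus the product of its generators' squares); cross terms between blades sharing an index anticommute and cancel; the commuting (index-disjoint) pairs give grade-4 terms 2*c*c'*(blade product), which cancel blade by blade — e1234: 5788125/12666481 - 5788125/12666481 = 0; e1235: -514500/12666481 + 514500/12666481 = 0; e1345: -1543500/12666481 + 1543500/12666481 = 0 — confirming B is simple. So B^2 = -49/16.
Answer: rotation, certificate B^2 = -49/16. The scalar -49/16 is the complete invariant here: its sign names the subgroup type.


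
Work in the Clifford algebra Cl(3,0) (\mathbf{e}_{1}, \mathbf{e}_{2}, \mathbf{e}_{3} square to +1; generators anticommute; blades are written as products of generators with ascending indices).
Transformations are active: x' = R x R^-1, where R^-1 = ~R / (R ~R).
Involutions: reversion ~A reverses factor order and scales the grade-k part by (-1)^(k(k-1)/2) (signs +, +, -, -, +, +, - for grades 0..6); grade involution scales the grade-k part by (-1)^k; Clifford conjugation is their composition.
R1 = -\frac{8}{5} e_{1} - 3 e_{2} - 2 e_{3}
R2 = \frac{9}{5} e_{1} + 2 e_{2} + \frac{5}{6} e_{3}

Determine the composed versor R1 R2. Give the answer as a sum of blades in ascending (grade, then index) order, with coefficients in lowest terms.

Distribute over the terms of R1 (each basis-blade product reordered to ascending indices, repeated generators contracted through their squares):
(-\frac{8}{5} e_{1}) R2 = -\frac{72}{25} - \frac{16}{5} e_{1} e_{2} - \frac{4}{3} e_{1} e_{3}
(-3 e_{2}) R2 = -6 + \frac{27}{5} e_{1} e_{2} - \frac{5}{2} e_{2} e_{3}
(-2 e_{3}) R2 = -\frac{5}{3} + \frac{18}{5} e_{1} e_{3} + 4 e_{2} e_{3}
Summing the partial products and collecting blades:
Answer: -\frac{791}{75} + \frac{11}{5} e_{1} e_{2} + \frac{34}{15} e_{1} e_{3} + \frac{3}{2} e_{2} e_{3}


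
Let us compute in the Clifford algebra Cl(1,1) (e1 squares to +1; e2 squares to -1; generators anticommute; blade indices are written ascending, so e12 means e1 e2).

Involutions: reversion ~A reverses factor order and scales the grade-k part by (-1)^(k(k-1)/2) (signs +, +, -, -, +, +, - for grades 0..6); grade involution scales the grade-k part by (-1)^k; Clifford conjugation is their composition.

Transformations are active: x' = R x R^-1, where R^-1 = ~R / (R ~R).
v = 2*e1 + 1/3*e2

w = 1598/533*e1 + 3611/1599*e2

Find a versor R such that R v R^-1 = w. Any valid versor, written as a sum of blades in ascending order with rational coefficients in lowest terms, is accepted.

Key observation: q(v) = q(w) = 35/9 (sandwiches preserve the norm), so R = v + w = 2664/533*e1 + 4144/1599*e2 works whenever it is invertible — the component of v along it is kept and (v - w)/2 reverses, sending v to w.
Answer: 2664/533*e1 + 4144/1599*e2


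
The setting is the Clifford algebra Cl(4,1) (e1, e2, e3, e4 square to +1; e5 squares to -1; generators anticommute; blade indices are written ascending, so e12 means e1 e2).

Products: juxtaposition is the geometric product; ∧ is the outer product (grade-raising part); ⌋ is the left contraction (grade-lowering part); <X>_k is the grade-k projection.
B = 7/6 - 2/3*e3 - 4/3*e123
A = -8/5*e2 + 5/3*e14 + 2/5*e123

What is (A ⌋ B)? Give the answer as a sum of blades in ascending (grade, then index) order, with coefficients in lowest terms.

step 1: 8/15 - 32/15*e13
Answer: 8/15 - 32/15*e13


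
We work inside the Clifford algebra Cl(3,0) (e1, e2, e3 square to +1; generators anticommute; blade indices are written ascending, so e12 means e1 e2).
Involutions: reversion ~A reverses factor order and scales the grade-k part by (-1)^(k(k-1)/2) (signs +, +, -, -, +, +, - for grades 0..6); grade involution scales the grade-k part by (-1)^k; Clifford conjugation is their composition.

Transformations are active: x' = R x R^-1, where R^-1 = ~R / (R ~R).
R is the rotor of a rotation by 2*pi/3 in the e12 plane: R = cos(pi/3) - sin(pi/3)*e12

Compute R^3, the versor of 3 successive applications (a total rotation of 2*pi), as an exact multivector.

The rotor phase is half the rotation angle and phases add under composition, so 3 steps in the e12 plane accumulate phase 3*(pi/3) = pi: R^3 = cos(pi) - sin(pi)*e12.
cos(pi) = -1 and sin(pi) = 0, so R^3 = -1. The total rotation 2*pi is 1 full turn, so every vector returns to itself, yet the rotor is -1, on the OTHER sheet of the double cover (an odd number of 2*pi turns).
Answer: -1


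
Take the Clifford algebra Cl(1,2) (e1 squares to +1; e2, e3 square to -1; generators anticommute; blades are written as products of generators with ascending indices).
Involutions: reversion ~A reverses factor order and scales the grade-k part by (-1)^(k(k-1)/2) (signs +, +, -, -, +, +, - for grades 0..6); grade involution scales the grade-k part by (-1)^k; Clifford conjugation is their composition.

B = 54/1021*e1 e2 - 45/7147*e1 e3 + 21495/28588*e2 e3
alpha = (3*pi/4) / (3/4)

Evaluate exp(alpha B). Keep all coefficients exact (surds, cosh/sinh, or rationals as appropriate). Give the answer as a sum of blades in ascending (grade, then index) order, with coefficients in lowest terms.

B^2 term by term: the squares give (54/1021)^2*(e1 e2)^2 + (-45/7147)^2*(e1 e3)^2 + (21495/28588)^2*(e2 e3)^2 = 2916/1042441*(+1) + 2025/51079609*(+1) + 462035025/817273744*(-1) = -9/16 (each basis 2-blade squares to minus the product of its generators' squares); cross terms between blades sharing an index anticommute and cancel. So B^2 = -9/16.
B^2 = -9/16 — a negative square means the series sums to a rotation: l = 3/4, alpha*l = 3*pi/4, so exp(alpha B) = cos(3*pi/4) + (sin(3*pi/4)/(3/4))*B = -sqrt(2)/2 + (2*sqrt(2)/3)*B.
Answer: -sqrt(2)/2 + 36*sqrt(2)/1021*e1 e2 - 30*sqrt(2)/7147*e1 e3 + 7165*sqrt(2)/14294*e2 e3


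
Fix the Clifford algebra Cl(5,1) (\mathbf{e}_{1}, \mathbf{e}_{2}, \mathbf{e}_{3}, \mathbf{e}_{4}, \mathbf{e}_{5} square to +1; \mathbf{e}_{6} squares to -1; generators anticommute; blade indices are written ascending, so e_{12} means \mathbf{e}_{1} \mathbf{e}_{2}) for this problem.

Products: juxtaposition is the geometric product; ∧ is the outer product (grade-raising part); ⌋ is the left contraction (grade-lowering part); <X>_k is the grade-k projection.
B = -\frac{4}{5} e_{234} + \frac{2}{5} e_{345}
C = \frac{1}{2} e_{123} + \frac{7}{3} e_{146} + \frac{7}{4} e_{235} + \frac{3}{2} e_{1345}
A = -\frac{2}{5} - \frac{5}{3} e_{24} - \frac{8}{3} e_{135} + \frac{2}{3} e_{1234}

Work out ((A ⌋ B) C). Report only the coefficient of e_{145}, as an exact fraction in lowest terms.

step 1: \frac{4}{3} e_{3} + \frac{8}{25} e_{234} - \frac{4}{25} e_{345}
step 2: -\frac{6}{25} e_{1} + \frac{2}{3} e_{12} + \frac{4}{25} e_{14} + \frac{7}{25} e_{24} - \frac{7}{3} e_{25} - \frac{14}{25} e_{45} + \frac{12}{25} e_{125} - 2 e_{145} - \frac{56}{75} e_{1236} - \frac{2}{25} e_{1245} - \frac{28}{9} e_{1346} - \frac{28}{75} e_{1356}
Answer: -2


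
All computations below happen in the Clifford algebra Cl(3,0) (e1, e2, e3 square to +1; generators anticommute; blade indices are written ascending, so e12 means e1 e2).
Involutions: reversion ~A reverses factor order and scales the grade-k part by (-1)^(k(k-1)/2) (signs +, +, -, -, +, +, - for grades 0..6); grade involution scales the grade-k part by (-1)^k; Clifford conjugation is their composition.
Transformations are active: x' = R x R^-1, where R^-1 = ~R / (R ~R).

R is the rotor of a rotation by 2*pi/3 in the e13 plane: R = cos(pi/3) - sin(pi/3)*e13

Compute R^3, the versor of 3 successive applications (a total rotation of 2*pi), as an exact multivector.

Half-angle bookkeeping: 3 applications in e13 add up to rotor phase 3*pi/3 = pi, so R^3 = cos(pi) - sin(pi)*e13.
cos(pi) = -1 and sin(pi) = 0, so R^3 = -1. The total rotation 2*pi is 1 full turn, so every vector returns to itself, yet the rotor is -1, on the OTHER sheet of the double cover (an odd number of 2*pi turns).
Answer: -1


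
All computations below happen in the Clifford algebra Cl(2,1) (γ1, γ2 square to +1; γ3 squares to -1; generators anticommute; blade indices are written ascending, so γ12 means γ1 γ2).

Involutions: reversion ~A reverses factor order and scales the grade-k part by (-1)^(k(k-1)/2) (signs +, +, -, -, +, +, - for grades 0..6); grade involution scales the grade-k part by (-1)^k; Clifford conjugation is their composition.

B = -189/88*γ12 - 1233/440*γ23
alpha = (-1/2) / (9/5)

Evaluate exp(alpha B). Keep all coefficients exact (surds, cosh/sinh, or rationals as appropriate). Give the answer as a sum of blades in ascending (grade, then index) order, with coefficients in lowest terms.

B^2 term by term: the squares give (-189/88)^2*(γ12)^2 + (-1233/440)^2*(γ23)^2 = 35721/7744*(-1) + 1520289/193600*(+1) = 81/25 (each basis 2-blade squares to minus the product of its generators' squares); cross terms between blades sharing an index anticommute and cancel. So B^2 = 81/25.
B^2 = 81/25 — a positive square means the series sums to a boost: l = 9/5, alpha*l = -1/2, so exp(alpha B) = cosh(-1/2) + (sinh(-1/2)/(9/5))*B = cosh(1/2) + (-5*sinh(1/2)/9)*B.
Answer: cosh(1/2) + 105*sinh(1/2)/88*γ12 + 137*sinh(1/2)/88*γ23


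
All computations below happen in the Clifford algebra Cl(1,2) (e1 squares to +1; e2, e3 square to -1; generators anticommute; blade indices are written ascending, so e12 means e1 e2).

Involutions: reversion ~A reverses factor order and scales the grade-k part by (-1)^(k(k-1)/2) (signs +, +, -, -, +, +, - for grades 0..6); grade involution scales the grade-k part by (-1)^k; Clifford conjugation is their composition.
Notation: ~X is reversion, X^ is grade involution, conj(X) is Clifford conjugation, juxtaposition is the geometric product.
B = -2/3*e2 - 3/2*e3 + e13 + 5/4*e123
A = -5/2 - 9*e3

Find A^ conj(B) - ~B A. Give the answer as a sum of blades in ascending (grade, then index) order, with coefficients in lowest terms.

first term: -27/2 - 9*e1 - 5/3*e2 - 15/4*e3 - 45/4*e12 + 5/2*e13 - 6*e23 - 25/8*e123
second term: -27/2 - 9*e1 + 5/3*e2 + 15/4*e3 - 45/4*e12 + 5/2*e13 + 6*e23 + 25/8*e123
Answer: -10/3*e2 - 15/2*e3 - 12*e23 - 25/4*e123


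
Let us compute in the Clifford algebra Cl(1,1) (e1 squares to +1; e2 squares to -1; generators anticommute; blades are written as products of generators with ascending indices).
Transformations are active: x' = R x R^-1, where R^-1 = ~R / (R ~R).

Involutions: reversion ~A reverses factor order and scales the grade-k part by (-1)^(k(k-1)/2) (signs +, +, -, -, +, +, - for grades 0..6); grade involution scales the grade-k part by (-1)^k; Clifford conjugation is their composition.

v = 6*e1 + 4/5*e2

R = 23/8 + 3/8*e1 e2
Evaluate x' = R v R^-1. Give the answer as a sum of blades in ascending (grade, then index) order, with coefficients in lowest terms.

~R = 23/8 - 3/8*e1 e2, and R ~R = 65/8, so R^-1 = ~R / (65/8).
R v = 339/20*e1 + 1/20*e2
Answer: 3897/650*e1 - 497/650*e2


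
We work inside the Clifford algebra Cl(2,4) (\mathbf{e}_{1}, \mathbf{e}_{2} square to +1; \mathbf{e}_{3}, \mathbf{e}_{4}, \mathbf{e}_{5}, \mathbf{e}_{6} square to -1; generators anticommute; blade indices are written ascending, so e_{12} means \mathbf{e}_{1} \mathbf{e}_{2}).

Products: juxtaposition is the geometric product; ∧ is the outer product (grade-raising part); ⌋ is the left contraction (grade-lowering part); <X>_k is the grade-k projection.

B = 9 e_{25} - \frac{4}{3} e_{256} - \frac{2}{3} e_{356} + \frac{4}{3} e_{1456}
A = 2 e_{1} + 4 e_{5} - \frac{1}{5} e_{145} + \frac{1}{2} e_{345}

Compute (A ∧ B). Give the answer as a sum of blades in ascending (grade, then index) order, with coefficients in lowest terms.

step 1: 18 e_{125} - \frac{8}{3} e_{1256} - \frac{4}{3} e_{1356}
Answer: 18 e_{125} - \frac{8}{3} e_{1256} - \frac{4}{3} e_{1356}


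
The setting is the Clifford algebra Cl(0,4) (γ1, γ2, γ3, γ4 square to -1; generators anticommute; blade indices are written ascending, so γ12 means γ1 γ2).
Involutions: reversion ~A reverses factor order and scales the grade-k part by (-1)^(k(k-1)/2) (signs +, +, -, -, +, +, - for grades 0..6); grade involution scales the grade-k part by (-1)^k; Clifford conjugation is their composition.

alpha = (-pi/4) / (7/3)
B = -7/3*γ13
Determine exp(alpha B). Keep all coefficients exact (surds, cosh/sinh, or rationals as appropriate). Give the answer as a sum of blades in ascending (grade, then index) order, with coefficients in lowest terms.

B^2 = (-7/3)^2*(γ13)^2 = 49/9*(-1) = -49/9 (a basis 2-blade squares to minus the product of its generators' squares).
B^2 = -49/9 — circular case — the even/odd split gives cos and sin: l = 7/3, alpha*l = -pi/4, so exp(alpha B) = cos(-pi/4) + (sin(-pi/4)/(7/3))*B = sqrt(2)/2 + (-3*sqrt(2)/14)*B.
Answer: sqrt(2)/2 + sqrt(2)/2*γ13


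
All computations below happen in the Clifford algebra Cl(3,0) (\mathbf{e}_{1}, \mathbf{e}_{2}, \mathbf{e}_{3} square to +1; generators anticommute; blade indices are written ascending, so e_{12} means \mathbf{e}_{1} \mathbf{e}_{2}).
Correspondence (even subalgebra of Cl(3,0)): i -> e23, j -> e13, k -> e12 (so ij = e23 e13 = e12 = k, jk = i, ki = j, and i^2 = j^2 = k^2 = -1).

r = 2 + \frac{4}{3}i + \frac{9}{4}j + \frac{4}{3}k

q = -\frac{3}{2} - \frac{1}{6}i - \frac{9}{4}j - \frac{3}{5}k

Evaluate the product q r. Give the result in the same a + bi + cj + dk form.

In blades: q = -\frac{3}{2} - \frac{3}{5} e_{12} - \frac{9}{4} e_{13} - \frac{1}{6} e_{23}, r = 2 + \frac{4}{3} e_{12} + \frac{9}{4} e_{13} + \frac{4}{3} e_{23}.
Distribute q over r term by term (generator squares from the signature, products reordered to ascending indices): (-\frac{3}{2})*r = -3 - 2 e_{12} - \frac{27}{8} e_{13} - 2 e_{23}; (-\frac{3}{5} e_{12})*r = \frac{4}{5} - \frac{6}{5} e_{12} - \frac{4}{5} e_{13} + \frac{27}{20} e_{23}; (-\frac{9}{4} e_{13})*r = \frac{81}{16} + 3 e_{12} - \frac{9}{2} e_{13} - 3 e_{23}; (-\frac{1}{6} e_{23})*r = \frac{2}{9} - \frac{3}{8} e_{12} + \frac{2}{9} e_{13} - \frac{1}{3} e_{23}.
Sum: \frac{2221}{720} - \frac{23}{40} e_{12} - \frac{3043}{360} e_{13} - \frac{239}{60} e_{23}; translating back through the correspondence:
Answer: \frac{2221}{720} - \frac{239}{60}i - \frac{3043}{360}j - \frac{23}{40}k


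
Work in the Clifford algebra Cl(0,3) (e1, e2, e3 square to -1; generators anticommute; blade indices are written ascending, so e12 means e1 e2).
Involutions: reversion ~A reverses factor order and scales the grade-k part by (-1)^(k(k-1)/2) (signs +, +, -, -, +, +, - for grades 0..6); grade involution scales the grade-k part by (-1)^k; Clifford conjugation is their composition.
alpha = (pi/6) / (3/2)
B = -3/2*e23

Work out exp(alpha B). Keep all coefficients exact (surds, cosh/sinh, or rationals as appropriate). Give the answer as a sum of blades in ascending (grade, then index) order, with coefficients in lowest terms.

B^2 = (-3/2)^2*(e23)^2 = 9/4*(-1) = -9/4 (a basis 2-blade squares to minus the product of its generators' squares).
B^2 = -9/4 — a negative square means the series sums to a rotation: l = 3/2, alpha*l = pi/6, so exp(alpha B) = cos(pi/6) + (sin(pi/6)/(3/2))*B = sqrt(3)/2 + (1/3)*B.
Answer: sqrt(3)/2 - 1/2*e23


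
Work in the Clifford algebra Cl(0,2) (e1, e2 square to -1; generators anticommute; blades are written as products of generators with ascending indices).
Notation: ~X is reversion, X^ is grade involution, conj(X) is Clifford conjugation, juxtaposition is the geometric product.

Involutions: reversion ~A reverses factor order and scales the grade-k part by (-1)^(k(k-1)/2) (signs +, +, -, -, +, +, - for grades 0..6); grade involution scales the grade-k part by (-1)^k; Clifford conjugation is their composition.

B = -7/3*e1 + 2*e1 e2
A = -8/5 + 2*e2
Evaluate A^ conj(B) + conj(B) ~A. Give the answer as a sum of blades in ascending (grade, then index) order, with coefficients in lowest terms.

first term: 4/15*e1 + 118/15*e1 e2
second term: 4/15*e1 + 118/15*e1 e2
Answer: 8/15*e1 + 236/15*e1 e2


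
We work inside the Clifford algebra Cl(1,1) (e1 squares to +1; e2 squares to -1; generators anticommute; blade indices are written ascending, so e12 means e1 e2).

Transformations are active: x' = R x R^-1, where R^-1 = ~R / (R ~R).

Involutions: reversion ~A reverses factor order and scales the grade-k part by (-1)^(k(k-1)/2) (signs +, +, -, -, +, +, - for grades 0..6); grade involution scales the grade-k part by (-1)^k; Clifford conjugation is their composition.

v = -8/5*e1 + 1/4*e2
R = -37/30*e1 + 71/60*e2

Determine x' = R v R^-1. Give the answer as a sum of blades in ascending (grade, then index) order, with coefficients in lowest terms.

~R = -37/30*e1 + 71/60*e2, and R ~R = 29/240, so R^-1 = ~R / (29/240).
R v = 671/400 + 317/200*e12
Answer: -23667/725*e1 + 94557/2900*e2


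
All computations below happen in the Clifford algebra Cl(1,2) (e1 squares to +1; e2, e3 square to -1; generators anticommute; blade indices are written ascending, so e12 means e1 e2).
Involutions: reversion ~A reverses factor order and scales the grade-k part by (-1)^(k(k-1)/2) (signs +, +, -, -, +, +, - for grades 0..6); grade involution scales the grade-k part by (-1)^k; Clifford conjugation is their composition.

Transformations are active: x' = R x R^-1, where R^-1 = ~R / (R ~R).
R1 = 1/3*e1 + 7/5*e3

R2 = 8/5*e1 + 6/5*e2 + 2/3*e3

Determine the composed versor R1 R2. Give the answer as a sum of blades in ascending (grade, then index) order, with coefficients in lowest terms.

Distribute over the terms of R1 (each basis-blade product reordered to ascending indices, repeated generators contracted through their squares):
(1/3*e1) R2 = 8/15 + 2/5*e12 + 2/9*e13
(7/5*e3) R2 = -14/15 - 56/25*e13 - 42/25*e23
Summing the partial products and collecting blades:
Answer: -2/5 + 2/5*e12 - 454/225*e13 - 42/25*e23


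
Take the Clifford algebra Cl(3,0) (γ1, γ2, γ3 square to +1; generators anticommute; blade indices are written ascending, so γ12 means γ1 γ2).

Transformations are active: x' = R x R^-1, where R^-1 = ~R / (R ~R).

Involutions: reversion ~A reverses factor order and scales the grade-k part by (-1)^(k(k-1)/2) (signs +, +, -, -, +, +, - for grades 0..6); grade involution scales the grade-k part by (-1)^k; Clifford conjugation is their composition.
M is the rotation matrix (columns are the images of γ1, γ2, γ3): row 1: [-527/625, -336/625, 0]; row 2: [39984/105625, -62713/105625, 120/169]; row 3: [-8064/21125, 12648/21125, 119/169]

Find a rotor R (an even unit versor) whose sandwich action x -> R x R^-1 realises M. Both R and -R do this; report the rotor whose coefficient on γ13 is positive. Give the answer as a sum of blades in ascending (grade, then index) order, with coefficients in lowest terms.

Method: write R = a + b12*γ12 + b13*γ13 + b23*γ23 with a^2 + b12^2 + b13^2 + b23^2 = 1 (so R^-1 = ~R). Expanding the columns R e_j ~R gives tr M = 4a^2 - 1 and, from the antisymmetric part, M21 - M12 = -4a*b12, M13 - M31 = 4a*b13, M32 - M23 = -4a*b23.
Here tr M = -77401/105625, so a^2 = (1 + tr M)/4 = 7056/105625 and a = ±84/325. Taking a = 84/325: M21 - M12 = 96768/105625, M13 - M31 = 8064/21125, M32 - M23 = -2352/21125, giving b12 = -288/325, b13 = 24/65, b23 = 7/65, i.e. R = 84/325 - 288/325*γ12 + 24/65*γ13 + 7/65*γ23.
Its γ13 coefficient is already positive.
Answer: 84/325 - 288/325*γ12 + 24/65*γ13 + 7/65*γ23. Key observation: the double cover Spin(3) -> SO(3) sends R and -R to the same matrix (trace -77401/105625 here), so the stated sign of the γ13 coefficient is what selects one sheet.


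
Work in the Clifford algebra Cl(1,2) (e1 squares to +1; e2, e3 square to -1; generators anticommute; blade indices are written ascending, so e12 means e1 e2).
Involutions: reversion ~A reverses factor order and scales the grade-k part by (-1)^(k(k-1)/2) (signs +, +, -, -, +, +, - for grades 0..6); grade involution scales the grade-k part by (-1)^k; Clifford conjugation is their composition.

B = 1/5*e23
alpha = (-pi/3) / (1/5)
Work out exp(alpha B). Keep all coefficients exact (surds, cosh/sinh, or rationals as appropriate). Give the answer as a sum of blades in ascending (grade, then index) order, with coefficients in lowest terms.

B^2 = (1/5)^2*(e23)^2 = 1/25*(-1) = -1/25 (a basis 2-blade squares to minus the product of its generators' squares).
B^2 = -1/25 — B^2 < 0, so the exponential closes trigonometrically: l = 1/5, alpha*l = -pi/3, so exp(alpha B) = cos(-pi/3) + (sin(-pi/3)/(1/5))*B = 1/2 + (-5*sqrt(3)/2)*B.
Answer: 1/2 - sqrt(3)/2*e23


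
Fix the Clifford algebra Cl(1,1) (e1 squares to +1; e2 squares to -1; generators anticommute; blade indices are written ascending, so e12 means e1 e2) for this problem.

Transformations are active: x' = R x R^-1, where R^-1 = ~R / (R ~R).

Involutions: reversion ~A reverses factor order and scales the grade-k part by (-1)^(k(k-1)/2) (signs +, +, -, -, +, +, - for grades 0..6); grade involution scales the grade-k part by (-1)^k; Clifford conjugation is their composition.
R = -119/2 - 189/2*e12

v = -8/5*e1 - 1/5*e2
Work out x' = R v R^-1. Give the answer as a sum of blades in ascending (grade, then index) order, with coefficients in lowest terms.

~R = -119/2 + 189/2*e12, and R ~R = -5390, so R^-1 = ~R / (-5390).
R v = 763/10*e1 - 1393/10*e2
Answer: 3613/1100*e1 - 3163/1100*e2


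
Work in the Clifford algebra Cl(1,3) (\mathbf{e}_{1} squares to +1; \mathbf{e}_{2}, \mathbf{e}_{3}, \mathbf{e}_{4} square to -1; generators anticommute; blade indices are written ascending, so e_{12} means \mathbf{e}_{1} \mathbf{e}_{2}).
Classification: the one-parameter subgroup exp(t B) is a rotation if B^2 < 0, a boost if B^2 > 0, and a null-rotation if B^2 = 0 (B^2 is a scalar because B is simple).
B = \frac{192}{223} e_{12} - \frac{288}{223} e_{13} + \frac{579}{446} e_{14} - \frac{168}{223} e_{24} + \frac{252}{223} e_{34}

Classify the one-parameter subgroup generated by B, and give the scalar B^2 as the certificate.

B^2 term by term: the squares give (\frac{192}{223})^2*(e_{12})^2 + (-\frac{288}{223})^2*(e_{13})^2 + (\frac{579}{446})^2*(e_{14})^2 + (-\frac{168}{223})^2*(e_{24})^2 + (\frac{252}{223})^2*(e_{34})^2 = \frac{36864}{49729}*(+1) + \frac{82944}{49729}*(+1) + \frac{335241}{198916}*(+1) + \frac{28224}{49729}*(-1) + \frac{63504}{49729}*(-1) = \frac{9}{4} (each basis 2-blade squares to minus the product of its generators' squares); cross terms between blades sharing an index anticommute and cancel; the commuting (index-disjoint) pairs give grade-4 terms 2*c*c'*(blade product), which cancel blade by blade — e_{1234}: \frac{96768}{49729} - \frac{96768}{49729} = 0 — confirming B is simple. So B^2 = \frac{9}{4}.
Answer: boost, certificate B^2 = \frac{9}{4}. The scalar \frac{9}{4} is the complete invariant here: its sign names the subgroup type.


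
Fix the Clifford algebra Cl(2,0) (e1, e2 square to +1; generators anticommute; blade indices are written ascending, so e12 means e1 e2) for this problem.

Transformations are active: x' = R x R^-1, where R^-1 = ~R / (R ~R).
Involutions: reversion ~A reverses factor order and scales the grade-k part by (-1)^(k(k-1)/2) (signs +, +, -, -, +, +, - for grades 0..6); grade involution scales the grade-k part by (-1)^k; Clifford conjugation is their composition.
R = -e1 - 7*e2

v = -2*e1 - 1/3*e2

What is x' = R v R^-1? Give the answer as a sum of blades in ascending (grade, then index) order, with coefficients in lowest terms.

~R = -e1 - 7*e2, and R ~R = 50, so R^-1 = ~R / (50).
R v = 13/3 - 41/3*e12
Answer: 137/75*e1 - 22/25*e2


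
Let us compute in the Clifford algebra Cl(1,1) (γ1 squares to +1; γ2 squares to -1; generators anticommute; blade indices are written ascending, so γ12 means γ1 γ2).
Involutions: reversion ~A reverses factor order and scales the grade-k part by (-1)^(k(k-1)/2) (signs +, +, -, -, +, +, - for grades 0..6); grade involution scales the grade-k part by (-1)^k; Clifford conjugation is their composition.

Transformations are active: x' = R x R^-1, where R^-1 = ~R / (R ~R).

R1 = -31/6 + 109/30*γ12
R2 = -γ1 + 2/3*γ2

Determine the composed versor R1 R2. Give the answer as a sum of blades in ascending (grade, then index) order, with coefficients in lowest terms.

Distribute over the terms of R1 (each basis-blade product reordered to ascending indices, repeated generators contracted through their squares):
(-31/6) R2 = 31/6*γ1 - 31/9*γ2
(109/30*γ12) R2 = -109/45*γ1 + 109/30*γ2
Summing the partial products and collecting blades:
Answer: 247/90*γ1 + 17/90*γ2


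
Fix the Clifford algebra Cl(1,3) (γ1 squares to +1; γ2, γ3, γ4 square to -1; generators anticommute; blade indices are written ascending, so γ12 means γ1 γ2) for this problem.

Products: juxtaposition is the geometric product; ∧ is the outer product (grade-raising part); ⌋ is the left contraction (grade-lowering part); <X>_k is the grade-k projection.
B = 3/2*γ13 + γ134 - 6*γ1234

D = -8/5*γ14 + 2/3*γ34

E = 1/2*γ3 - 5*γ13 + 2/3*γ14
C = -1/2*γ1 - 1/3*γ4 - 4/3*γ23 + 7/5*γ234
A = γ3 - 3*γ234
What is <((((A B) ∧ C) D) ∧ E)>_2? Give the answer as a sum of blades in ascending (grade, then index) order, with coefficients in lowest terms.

step 1: -33/2*γ1 - 3*γ12 + γ14 + 21/2*γ124
step 2: 11/2*γ14 + 22*γ123 + γ124 - 733/30*γ1234
step 3: -44/5 + 8/5*γ2 + 733/45*γ12 + 11/3*γ13 + 2932/75*γ23 + 2/3*γ123 - 44/3*γ124 - 176/5*γ234
step 4: -22/5*γ3 + 44*γ13 - 88/15*γ14 + 4/5*γ23 + 1453/90*γ123 - 16/15*γ124 + 7514/225*γ1234
step 5: 44*γ13 - 88/15*γ14 + 4/5*γ23
Answer: 44*γ13 - 88/15*γ14 + 4/5*γ23


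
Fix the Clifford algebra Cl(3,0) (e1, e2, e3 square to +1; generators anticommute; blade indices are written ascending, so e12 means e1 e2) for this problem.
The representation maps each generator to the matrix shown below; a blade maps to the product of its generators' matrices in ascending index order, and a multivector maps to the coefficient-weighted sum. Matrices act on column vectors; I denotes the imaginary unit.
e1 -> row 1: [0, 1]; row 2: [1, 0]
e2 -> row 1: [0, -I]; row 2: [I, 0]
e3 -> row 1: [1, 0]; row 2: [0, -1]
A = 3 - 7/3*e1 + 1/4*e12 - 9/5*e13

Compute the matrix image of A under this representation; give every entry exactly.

Bivector images (products of the table entries): rho(e12) = rho(e1)rho(e2) = row 1: [I, 0]; row 2: [0, -I]; rho(e13) = rho(e1)rho(e3) = row 1: [0, -1]; row 2: [1, 0].
M = (3)*1 + (-7/3)*rho(e1) + (1/4)*rho(e12) + (-9/5)*rho(e13), summed entrywise (1 is the identity matrix):
Answer: row 1: [3 + I/4, -8/15]; row 2: [-62/15, 3 - I/4]


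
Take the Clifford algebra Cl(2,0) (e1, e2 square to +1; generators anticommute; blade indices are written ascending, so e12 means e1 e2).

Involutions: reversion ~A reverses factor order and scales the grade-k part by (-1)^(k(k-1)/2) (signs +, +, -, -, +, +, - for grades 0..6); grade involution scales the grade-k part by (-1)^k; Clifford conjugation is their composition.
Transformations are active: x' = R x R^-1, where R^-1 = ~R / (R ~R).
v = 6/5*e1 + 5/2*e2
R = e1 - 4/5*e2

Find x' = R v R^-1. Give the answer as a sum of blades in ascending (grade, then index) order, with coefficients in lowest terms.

~R = e1 - 4/5*e2, and R ~R = 41/25, so R^-1 = ~R / (41/25).
R v = -4/5 + 173/50*e12
Answer: -446/205*e1 - 141/82*e2


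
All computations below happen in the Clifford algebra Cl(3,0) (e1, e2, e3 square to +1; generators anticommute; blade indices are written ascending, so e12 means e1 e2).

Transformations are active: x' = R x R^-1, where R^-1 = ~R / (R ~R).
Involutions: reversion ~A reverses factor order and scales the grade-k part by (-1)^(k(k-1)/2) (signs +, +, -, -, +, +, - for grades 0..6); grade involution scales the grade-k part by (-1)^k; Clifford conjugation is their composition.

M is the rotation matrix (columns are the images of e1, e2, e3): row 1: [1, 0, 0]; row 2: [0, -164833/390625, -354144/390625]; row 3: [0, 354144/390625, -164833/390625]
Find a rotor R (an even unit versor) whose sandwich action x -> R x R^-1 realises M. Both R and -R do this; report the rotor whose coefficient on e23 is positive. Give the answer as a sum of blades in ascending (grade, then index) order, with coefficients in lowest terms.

Method: write R = a + b12*e12 + b13*e13 + b23*e23 with a^2 + b12^2 + b13^2 + b23^2 = 1 (so R^-1 = ~R). Expanding the columns R e_j ~R gives tr M = 4a^2 - 1 and, from the antisymmetric part, M21 - M12 = -4a*b12, M13 - M31 = 4a*b13, M32 - M23 = -4a*b23.
Here tr M = 60959/390625, so a^2 = (1 + tr M)/4 = 112896/390625 and a = ±336/625. Taking a = 336/625: M21 - M12 = 0, M13 - M31 = 0, M32 - M23 = 708288/390625, giving b12 = 0, b13 = 0, b23 = -527/625, i.e. R = 336/625 - 527/625*e23.
Its e23 coefficient is negative, so report the other preimage -R.
Answer: -336/625 + 527/625*e23. Sheet selection: the two-to-one cover makes ±R indistinguishable at the matrix level (trace 60959/390625), so uniqueness comes from the required sign on e23.


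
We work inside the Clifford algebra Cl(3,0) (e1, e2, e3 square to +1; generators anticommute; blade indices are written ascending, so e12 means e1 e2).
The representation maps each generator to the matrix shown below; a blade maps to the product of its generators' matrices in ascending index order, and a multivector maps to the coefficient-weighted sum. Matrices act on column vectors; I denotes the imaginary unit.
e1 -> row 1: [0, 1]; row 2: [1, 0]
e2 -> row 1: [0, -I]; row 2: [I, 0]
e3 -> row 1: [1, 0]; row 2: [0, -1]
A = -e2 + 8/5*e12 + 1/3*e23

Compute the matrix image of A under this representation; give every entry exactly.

Bivector images (products of the table entries): rho(e12) = rho(e1)rho(e2) = row 1: [I, 0]; row 2: [0, -I]; rho(e23) = rho(e2)rho(e3) = row 1: [0, I]; row 2: [I, 0].
M = (-1)*rho(e2) + (8/5)*rho(e12) + (1/3)*rho(e23), summed entrywise:
Answer: row 1: [8*I/5, 4*I/3]; row 2: [-2*I/3, -8*I/5]


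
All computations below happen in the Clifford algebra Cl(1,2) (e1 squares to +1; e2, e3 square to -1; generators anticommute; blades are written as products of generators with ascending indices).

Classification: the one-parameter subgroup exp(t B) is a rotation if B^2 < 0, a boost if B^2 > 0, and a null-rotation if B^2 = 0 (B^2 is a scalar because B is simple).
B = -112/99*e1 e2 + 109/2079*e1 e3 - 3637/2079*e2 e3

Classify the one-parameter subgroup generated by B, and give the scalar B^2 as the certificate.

B^2 term by term: the squares give (-112/99)^2*(e1 e2)^2 + (109/2079)^2*(e1 e3)^2 + (-3637/2079)^2*(e2 e3)^2 = 12544/9801*(+1) + 11881/4322241*(+1) + 13227769/4322241*(-1) = -16/9 (each basis 2-blade squares to minus the product of its generators' squares); cross terms between blades sharing an index anticommute and cancel. So B^2 = -16/9.
Answer: rotation, certificate B^2 = -16/9. No conjugation can change B^2 = -16/9; the sign gives the class.


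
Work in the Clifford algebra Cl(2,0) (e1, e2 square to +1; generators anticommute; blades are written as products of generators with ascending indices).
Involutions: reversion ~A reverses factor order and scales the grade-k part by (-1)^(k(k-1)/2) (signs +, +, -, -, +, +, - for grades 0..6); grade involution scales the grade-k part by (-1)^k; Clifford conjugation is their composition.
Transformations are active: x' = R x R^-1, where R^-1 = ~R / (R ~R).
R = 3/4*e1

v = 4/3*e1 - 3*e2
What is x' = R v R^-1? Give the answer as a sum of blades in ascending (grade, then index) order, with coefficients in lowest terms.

~R = 3/4*e1, and R ~R = 9/16, so R^-1 = ~R / (9/16).
R v = 1 - 9/4*e1 e2
Answer: 4/3*e1 + 3*e2


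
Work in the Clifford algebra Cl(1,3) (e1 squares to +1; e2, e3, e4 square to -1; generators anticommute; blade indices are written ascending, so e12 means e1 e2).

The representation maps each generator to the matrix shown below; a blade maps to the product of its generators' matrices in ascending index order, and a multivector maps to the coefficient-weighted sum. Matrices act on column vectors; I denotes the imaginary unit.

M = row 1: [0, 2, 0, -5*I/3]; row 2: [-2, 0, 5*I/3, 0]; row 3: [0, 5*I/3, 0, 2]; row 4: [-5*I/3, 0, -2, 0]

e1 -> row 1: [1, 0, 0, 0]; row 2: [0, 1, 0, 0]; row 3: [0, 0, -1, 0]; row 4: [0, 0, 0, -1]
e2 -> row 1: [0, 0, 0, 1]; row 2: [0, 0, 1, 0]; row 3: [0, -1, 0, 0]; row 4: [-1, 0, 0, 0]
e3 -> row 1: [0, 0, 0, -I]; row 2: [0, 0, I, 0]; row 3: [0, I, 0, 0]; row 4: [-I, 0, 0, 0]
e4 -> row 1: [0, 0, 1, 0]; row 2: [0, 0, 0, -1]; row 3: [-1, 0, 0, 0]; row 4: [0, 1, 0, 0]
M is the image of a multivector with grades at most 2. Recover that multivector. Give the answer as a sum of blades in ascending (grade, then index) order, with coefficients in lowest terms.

Method: the blade images are trace-orthogonal — tr(rho(e_A) rho(e_B)^-1) = 4 if A = B and 0 otherwise — and rho(e_A)^-1 = (e_A)^2 * rho(e_A) with (e_A)^2 = +1 or -1, so the coefficient of e_A in the preimage is (e_A)^2 * tr(M rho(e_A))/4.
Nonzero projections over blades of grade <= 2: e3: (e3)^2 = -1, tr(M rho(e3)) = -20/3, coefficient 5/3; e24: (e24)^2 = -1, tr(M rho(e24)) = -8, coefficient 2. Every other blade of grade <= 2 projects to 0.
Answer: 5/3*e3 + 2*e24


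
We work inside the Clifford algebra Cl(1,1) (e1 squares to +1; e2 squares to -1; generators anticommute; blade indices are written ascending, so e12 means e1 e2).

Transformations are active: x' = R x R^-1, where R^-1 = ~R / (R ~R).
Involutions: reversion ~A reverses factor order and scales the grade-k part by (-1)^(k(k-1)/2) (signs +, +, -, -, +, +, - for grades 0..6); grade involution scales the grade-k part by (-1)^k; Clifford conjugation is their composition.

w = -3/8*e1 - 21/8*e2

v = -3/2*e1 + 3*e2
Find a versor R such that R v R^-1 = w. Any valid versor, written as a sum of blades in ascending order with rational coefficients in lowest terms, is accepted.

Sketch: the shared square -27/4 makes R = v + w = -15/8*e1 + 3/8*e2 the natural versor; its sandwich fixes that direction, negates (v - w)/2, and sends v to w.
Answer: -15/8*e1 + 3/8*e2


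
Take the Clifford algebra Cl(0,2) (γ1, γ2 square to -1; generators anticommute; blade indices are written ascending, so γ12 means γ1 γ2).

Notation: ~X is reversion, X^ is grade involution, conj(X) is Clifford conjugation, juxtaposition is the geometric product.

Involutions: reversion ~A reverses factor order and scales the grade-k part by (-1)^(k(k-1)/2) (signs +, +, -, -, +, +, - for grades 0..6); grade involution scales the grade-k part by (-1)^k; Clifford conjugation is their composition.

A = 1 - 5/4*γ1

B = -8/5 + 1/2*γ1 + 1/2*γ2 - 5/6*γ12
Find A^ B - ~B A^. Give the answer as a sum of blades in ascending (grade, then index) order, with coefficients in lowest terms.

first term: -89/40 - 3/2*γ1 + 37/24*γ2 - 5/24*γ12
second term: -89/40 - 3/2*γ1 + 37/24*γ2 + 5/24*γ12
Answer: -5/12*γ12


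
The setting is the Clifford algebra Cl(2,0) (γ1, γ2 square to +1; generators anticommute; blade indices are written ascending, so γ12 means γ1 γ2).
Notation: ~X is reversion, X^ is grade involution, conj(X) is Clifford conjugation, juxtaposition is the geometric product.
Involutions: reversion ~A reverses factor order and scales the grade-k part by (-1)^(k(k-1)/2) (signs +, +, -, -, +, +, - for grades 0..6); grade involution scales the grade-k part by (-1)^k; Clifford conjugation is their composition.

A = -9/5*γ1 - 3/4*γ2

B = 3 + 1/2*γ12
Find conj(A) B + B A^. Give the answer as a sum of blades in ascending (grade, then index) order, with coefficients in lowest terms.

first term: 201/40*γ1 + 63/20*γ2
second term: 231/40*γ1 + 27/20*γ2
Answer: 54/5*γ1 + 9/2*γ2


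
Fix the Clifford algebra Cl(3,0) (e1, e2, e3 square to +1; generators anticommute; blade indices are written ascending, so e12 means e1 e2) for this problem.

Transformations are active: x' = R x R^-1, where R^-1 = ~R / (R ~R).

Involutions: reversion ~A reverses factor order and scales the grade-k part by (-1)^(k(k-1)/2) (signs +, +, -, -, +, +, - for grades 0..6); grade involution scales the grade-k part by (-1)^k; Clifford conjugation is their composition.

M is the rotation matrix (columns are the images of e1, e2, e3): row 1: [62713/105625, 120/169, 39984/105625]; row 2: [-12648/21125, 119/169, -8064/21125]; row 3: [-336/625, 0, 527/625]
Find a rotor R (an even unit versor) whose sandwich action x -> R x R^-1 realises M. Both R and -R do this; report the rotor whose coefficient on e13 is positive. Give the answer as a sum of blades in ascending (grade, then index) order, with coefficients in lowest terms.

Method: write R = a + b12*e12 + b13*e13 + b23*e23 with a^2 + b12^2 + b13^2 + b23^2 = 1 (so R^-1 = ~R). Expanding the columns R e_j ~R gives tr M = 4a^2 - 1 and, from the antisymmetric part, M21 - M12 = -4a*b12, M13 - M31 = 4a*b13, M32 - M23 = -4a*b23.
Here tr M = 226151/105625, so a^2 = (1 + tr M)/4 = 82944/105625 and a = ±288/325. Taking a = 288/325: M21 - M12 = -27648/21125, M13 - M31 = 96768/105625, M32 - M23 = 8064/21125, giving b12 = 24/65, b13 = 84/325, b23 = -7/65, i.e. R = 288/325 + 24/65*e12 + 84/325*e13 - 7/65*e23.
Its e13 coefficient is already positive.
Answer: 288/325 + 24/65*e12 + 84/325*e13 - 7/65*e23. Note: both R and -R realise this M (trace 226151/105625); the covering map identifies them, and the e13-coefficient sign is the tie-breaker.
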